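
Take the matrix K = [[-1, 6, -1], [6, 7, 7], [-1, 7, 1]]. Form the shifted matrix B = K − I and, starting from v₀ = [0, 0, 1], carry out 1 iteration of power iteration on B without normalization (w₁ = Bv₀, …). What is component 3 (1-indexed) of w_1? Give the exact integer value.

0

B = K − I has rows (-2, 6, -1); (6, 6, 7); (-1, 7, 0)
w1 = Bv₀ = ((-2)·0 + 6·0 + (-1)·1; 6·0 + 6·0 + 7·1; (-1)·0 + 7·0 + 0·1) = (-1, 7, 0)
Requested component of w1: 0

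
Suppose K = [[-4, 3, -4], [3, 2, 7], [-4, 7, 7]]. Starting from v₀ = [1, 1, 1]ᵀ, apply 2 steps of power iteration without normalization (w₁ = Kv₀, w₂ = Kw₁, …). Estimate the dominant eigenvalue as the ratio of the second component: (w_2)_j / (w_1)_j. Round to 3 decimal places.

w1 = Kv₀ = (-5, 12, 10)
w2 = Kw1 = (16, 79, 174)
Ratio at component: 79 / 12 = 6.583

λ ≈ 6.583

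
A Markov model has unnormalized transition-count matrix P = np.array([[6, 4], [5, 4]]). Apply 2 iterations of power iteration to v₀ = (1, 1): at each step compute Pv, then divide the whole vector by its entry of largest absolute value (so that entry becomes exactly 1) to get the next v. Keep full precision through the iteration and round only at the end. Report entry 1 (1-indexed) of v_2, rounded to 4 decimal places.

Pv0 = (10.00000, 9.00000); divide by 10.00000 → v1 = (1.00000, 0.90000)
Pv1 = (9.60000, 8.60000); divide by 9.60000 → v2 = (1.00000, 0.89583)
Requested entry of v2: 96/96 = 1.0000

1.0000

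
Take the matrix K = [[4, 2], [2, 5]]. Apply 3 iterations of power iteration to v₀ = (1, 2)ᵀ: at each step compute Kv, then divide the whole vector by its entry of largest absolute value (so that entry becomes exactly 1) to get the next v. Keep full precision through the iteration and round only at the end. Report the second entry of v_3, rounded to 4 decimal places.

1.0000

Kv0 = (8.00000, 12.00000); divide by 12.00000 → v1 = (0.66667, 1.00000)
Kv1 = (4.66667, 6.33333); divide by 6.33333 → v2 = (0.73684, 1.00000)
Kv2 = (4.94737, 6.47368); divide by 6.47368 → v3 = (0.76423, 1.00000)
Requested entry of v3: 492/492 = 1.0000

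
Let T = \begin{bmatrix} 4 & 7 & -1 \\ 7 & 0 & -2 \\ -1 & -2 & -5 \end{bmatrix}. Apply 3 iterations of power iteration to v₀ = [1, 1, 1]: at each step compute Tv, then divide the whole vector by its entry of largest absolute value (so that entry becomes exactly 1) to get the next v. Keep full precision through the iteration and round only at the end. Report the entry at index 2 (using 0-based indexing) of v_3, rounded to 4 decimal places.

-0.3884

Tv0 = (10.00000, 5.00000, -8.00000); divide by 10.00000 → v1 = (1.00000, 0.50000, -0.80000)
Tv1 = (8.30000, 8.60000, 2.00000); divide by 8.60000 → v2 = (0.96512, 1.00000, 0.23256)
Tv2 = (10.62791, 6.29070, -4.12791); divide by 10.62791 → v3 = (1.00000, 0.59190, -0.38840)
Requested entry of v3: -355/914 = -0.3884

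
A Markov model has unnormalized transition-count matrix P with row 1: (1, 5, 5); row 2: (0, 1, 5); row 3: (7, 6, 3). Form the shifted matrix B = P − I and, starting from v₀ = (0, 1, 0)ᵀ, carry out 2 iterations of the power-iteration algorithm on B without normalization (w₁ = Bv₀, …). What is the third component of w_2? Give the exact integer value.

47

B = P − I has rows (0, 5, 5); (0, 0, 5); (7, 6, 2)
w1 = Bv₀ = (0·0 + 5·1 + 5·0; 0·0 + 0·1 + 5·0; 7·0 + 6·1 + 2·0) = (5, 0, 6)
w2 = Bw1 = (0·5 + 5·0 + 5·6; 0·5 + 0·0 + 5·6; 7·5 + 6·0 + 2·6) = (30, 30, 47)
Requested component of w2: 47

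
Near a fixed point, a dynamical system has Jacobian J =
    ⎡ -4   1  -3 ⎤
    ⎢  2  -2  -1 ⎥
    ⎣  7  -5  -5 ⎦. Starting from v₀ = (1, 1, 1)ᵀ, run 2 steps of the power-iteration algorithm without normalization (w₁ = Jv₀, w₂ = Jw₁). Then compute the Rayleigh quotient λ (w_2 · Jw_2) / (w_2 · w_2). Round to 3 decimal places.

w1 = Jv₀ = (-6, -1, -3)
w2 = Jw1 = (32, -7, -22)
Jw2 = (-69, 100, 369)
w2·Jw2 = 32·(-69) + (-7)·100 + (-22)·369 = -11026; w2·w2 = 32·32 + (-7)·(-7) + (-22)·(-22) = 1557
λ ≈ -11026/1557 = -7.082

-7.082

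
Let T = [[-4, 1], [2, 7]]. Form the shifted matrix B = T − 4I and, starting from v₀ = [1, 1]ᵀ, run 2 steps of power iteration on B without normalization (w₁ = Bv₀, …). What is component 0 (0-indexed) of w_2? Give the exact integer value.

B = T − 4I has rows (-8, 1); (2, 3)
w1 = Bv₀ = (-7, 5)
w2 = Bw1 = (61, 1)
Requested component of w2: 61

61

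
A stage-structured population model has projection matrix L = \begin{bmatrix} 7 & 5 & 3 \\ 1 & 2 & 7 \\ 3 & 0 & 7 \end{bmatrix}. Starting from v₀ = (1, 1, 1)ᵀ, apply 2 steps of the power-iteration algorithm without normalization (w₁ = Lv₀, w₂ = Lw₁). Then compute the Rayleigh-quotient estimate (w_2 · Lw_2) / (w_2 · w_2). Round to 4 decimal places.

λ ≈ 11.6789

w1 = Lv₀ = (7·1 + 5·1 + 3·1; 1·1 + 2·1 + 7·1; 3·1 + 0·1 + 7·1) = (15, 10, 10)
w2 = Lw1 = (7·15 + 5·10 + 3·10; 1·15 + 2·10 + 7·10; 3·15 + 0·10 + 7·10) = (185, 105, 115)
Lw2 = (2165, 1200, 1360)
w2·Lw2 = 185·2165 + 105·1200 + 115·1360 = 682925; w2·w2 = 185·185 + 105·105 + 115·115 = 58475
λ ≈ 682925/58475 = 11.6789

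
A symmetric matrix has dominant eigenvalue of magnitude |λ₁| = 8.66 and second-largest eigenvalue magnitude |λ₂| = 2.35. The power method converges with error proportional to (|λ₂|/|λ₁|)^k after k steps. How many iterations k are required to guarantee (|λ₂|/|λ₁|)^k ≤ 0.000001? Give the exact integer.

|λ₂/λ₁| = 2.35/8.66 = 0.27136
Need k ≥ ln(0.000001) / ln(0.27136) = -13.8155 / -1.3043 ≈ 10.592
Smallest integer k satisfying the bound: 11

11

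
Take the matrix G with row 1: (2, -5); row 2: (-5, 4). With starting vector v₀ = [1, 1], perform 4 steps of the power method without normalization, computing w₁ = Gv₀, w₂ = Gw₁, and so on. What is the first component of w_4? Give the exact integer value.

-359

w1 = Gv₀ = (-3, -1)
w2 = Gw1 = (-1, 11)
w3 = Gw2 = (-57, 49)
w4 = Gw3 = (-359, 481)
The requested component of w4 is -359.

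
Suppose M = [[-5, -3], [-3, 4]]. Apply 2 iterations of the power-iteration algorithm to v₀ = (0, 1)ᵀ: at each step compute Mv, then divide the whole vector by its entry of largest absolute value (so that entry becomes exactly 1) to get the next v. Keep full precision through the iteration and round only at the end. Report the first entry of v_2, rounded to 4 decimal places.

0.1200

Mv0 = (-3.00000, 4.00000); divide by 4.00000 → v1 = (-0.75000, 1.00000)
Mv1 = (0.75000, 6.25000); divide by 6.25000 → v2 = (0.12000, 1.00000)
Requested entry of v2: 3/25 = 0.1200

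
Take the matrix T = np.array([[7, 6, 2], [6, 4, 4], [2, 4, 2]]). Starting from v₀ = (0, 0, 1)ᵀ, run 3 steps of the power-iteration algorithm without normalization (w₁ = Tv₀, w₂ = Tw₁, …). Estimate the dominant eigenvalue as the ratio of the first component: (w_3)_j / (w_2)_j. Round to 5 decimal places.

w1 = Tv₀ = (2, 4, 2)
w2 = Tw1 = (42, 36, 24)
w3 = Tw2 = (558, 492, 276)
Ratio at component: 558 / 42 = 13.28571

13.28571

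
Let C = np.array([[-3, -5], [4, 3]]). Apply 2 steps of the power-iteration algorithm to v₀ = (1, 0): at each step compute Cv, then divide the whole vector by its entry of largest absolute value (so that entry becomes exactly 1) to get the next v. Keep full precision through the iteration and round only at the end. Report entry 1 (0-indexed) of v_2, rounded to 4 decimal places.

0.0000

Cv0 = (-3.00000, 4.00000); divide by 4.00000 → v1 = (-0.75000, 1.00000)
Cv1 = (-2.75000, 0.00000); divide by -2.75000 → v2 = (1.00000, 0.00000)
Requested entry of v2: 0/-11 = 0.0000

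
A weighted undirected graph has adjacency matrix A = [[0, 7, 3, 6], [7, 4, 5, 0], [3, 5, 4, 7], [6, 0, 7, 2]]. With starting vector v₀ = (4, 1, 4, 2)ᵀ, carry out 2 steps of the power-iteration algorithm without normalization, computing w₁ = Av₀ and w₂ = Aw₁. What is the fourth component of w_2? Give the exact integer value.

627

w1 = Av₀ = (31, 52, 47, 56)
w2 = Aw1 = (841, 660, 933, 627)
The requested component of w2 is 627.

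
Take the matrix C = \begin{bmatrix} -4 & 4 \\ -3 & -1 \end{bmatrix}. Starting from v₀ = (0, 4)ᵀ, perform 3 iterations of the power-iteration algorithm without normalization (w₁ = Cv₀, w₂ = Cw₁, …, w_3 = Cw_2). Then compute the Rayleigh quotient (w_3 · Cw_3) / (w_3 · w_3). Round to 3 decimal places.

w1 = Cv₀ = (16, -4)
w2 = Cw1 = (-80, -44)
w3 = Cw2 = (144, 284)
Cw3 = (560, -716)
w3·Cw3 = 144·560 + 284·(-716) = -122704; w3·w3 = 144·144 + 284·284 = 101392
λ ≈ -122704/101392 = -1.210

λ ≈ -1.210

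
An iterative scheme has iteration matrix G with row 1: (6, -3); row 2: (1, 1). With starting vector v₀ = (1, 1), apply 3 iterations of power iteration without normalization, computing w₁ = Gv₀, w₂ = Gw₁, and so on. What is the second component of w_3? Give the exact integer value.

w1 = Gv₀ = (6·1 + (-3)·1; 1·1 + 1·1) = (3, 2)
w2 = Gw1 = (6·3 + (-3)·2; 1·3 + 1·2) = (12, 5)
w3 = Gw2 = (57, 17)
The requested component of w3 is 17.

17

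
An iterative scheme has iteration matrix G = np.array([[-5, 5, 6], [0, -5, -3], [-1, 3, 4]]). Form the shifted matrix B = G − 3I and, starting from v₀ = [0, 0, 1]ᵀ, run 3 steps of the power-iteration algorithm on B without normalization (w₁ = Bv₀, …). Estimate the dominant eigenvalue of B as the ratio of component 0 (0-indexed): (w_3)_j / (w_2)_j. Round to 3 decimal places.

B = G − 3I has rows (-8, 5, 6); (0, -8, -3); (-1, 3, 1)
w1 = Bv₀ = ((-8)·0 + 5·0 + 6·1; 0·0 + (-8)·0 + (-3)·1; (-1)·0 + 3·0 + 1·1) = (6, -3, 1)
w2 = Bw1 = ((-8)·6 + 5·(-3) + 6·1; 0·6 + (-8)·(-3) + (-3)·1; (-1)·6 + 3·(-3) + 1·1) = (-57, 21, -14)
w3 = Bw2 = (477, -126, 106)
Ratio: 477/-57 = -8.368

-8.368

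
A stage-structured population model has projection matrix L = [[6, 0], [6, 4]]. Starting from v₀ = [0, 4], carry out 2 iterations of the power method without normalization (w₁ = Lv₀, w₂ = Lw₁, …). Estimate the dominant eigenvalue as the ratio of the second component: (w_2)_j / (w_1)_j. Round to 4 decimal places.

λ ≈ 4.0000

w1 = Lv₀ = (0, 16)
w2 = Lw1 = (0, 64)
Ratio at component: 64 / 16 = 4.0000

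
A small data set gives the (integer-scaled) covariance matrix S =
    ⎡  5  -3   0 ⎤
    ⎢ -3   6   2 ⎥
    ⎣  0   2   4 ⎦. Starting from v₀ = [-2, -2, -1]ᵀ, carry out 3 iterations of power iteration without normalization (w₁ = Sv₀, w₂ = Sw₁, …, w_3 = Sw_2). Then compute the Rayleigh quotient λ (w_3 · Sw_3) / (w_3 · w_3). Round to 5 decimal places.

w1 = Sv₀ = (-4, -8, -8)
w2 = Sw1 = (4, -52, -48)
w3 = Sw2 = (176, -420, -296)
Sw3 = (2140, -3640, -2024)
w3·Sw3 = 176·2140 + (-420)·(-3640) + (-296)·(-2024) = 2504544; w3·w3 = 176·176 + (-420)·(-420) + (-296)·(-296) = 294992
λ ≈ 2504544/294992 = 8.49021

λ ≈ 8.49021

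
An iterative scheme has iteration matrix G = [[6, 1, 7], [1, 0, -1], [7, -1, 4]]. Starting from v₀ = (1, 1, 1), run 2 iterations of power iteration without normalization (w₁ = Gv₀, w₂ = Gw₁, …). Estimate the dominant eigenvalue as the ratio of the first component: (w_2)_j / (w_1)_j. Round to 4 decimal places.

w1 = Gv₀ = (14, 0, 10)
w2 = Gw1 = (154, 4, 138)
Ratio at component: 154 / 14 = 11.0000

11.0000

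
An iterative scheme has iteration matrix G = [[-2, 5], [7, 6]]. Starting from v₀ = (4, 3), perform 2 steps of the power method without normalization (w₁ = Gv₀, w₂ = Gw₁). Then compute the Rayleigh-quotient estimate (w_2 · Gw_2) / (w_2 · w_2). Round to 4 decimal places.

9.0808

w1 = Gv₀ = ((-2)·4 + 5·3; 7·4 + 6·3) = (7, 46)
w2 = Gw1 = ((-2)·7 + 5·46; 7·7 + 6·46) = (216, 325)
Gw2 = (1193, 3462)
w2·Gw2 = 216·1193 + 325·3462 = 1382838; w2·w2 = 216·216 + 325·325 = 152281
λ ≈ 1382838/152281 = 9.0808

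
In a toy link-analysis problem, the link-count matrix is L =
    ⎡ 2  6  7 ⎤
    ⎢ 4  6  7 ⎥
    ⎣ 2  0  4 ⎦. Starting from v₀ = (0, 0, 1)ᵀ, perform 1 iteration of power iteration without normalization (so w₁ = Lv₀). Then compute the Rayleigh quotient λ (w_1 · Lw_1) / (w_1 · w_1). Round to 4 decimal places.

12.2281

w1 = Lv₀ = (7, 7, 4)
Lw1 = (84, 98, 30)
w1·Lw1 = 7·84 + 7·98 + 4·30 = 1394; w1·w1 = 7·7 + 7·7 + 4·4 = 114
λ ≈ 1394/114 = 12.2281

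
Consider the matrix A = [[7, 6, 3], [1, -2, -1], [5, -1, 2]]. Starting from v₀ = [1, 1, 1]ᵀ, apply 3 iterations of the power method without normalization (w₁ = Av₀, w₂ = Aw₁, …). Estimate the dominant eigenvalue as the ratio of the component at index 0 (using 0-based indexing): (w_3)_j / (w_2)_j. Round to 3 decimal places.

10.102

w1 = Av₀ = (16, -2, 6)
w2 = Aw1 = (118, 14, 94)
w3 = Aw2 = (1192, -4, 764)
Ratio at component: 1192 / 118 = 10.102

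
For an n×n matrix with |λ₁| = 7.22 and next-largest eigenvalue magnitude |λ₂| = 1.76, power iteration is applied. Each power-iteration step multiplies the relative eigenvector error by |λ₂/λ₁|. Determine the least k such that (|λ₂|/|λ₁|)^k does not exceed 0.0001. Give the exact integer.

|λ₂/λ₁| = 1.76/7.22 = 0.24377
Need k ≥ ln(0.0001) / ln(0.24377) = -9.2103 / -1.4115 ≈ 6.525
Smallest integer k satisfying the bound: 7

7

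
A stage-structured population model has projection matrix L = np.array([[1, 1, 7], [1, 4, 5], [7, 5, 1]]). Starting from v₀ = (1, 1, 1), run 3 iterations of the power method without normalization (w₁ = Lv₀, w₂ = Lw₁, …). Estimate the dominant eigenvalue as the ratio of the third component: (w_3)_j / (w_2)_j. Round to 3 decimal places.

11.635

w1 = Lv₀ = (9, 10, 13)
w2 = Lw1 = (110, 114, 126)
w3 = Lw2 = (1106, 1196, 1466)
Ratio at component: 1466 / 126 = 11.635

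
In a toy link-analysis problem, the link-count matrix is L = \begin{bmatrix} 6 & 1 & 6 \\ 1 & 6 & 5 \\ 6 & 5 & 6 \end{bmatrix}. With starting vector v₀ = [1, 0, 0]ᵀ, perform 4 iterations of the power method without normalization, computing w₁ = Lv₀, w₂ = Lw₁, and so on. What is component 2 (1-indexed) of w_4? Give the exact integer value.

10752

w1 = Lv₀ = (6, 1, 6)
w2 = Lw1 = (73, 42, 77)
w3 = Lw2 = (942, 710, 1110)
w4 = Lw3 = (13022, 10752, 15862)
The requested component of w4 is 10752.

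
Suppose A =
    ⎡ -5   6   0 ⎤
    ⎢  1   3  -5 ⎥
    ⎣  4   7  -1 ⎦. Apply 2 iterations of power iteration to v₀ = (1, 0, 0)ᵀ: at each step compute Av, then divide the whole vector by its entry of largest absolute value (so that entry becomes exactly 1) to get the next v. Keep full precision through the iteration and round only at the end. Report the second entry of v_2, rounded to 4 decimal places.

Av0 = (-5.00000, 1.00000, 4.00000); divide by -5.00000 → v1 = (1.00000, -0.20000, -0.80000)
Av1 = (-6.20000, 4.40000, 3.40000); divide by -6.20000 → v2 = (1.00000, -0.70968, -0.54839)
Requested entry of v2: -22/31 = -0.7097

-0.7097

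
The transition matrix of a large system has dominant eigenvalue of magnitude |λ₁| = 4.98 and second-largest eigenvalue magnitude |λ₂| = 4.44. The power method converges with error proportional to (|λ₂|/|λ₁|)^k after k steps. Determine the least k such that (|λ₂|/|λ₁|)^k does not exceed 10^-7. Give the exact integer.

141

|λ₂/λ₁| = 4.44/4.98 = 0.89157
Need k ≥ ln(10^-7) / ln(0.89157) = -16.1181 / -0.1148 ≈ 140.431
Smallest integer k satisfying the bound: 141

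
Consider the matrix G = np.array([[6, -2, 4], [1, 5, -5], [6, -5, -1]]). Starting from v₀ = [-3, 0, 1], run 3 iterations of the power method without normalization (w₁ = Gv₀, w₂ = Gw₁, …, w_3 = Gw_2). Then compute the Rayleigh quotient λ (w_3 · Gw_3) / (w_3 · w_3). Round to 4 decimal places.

8.4305

w1 = Gv₀ = (6·(-3) + (-2)·0 + 4·1; 1·(-3) + 5·0 + (-5)·1; 6·(-3) + (-5)·0 + (-1)·1) = (-14, -8, -19)
w2 = Gw1 = (6·(-14) + (-2)·(-8) + 4·(-19); 1·(-14) + 5·(-8) + (-5)·(-19); 6·(-14) + (-5)·(-8) + (-1)·(-19)) = (-144, 41, -25)
w3 = Gw2 = (-1046, 186, -1044)
Gw3 = (-10824, 5104, -6162)
w3·Gw3 = (-1046)·(-10824) + 186·5104 + (-1044)·(-6162) = 18704376; w3·w3 = (-1046)·(-1046) + 186·186 + (-1044)·(-1044) = 2218648
λ ≈ 18704376/2218648 = 8.4305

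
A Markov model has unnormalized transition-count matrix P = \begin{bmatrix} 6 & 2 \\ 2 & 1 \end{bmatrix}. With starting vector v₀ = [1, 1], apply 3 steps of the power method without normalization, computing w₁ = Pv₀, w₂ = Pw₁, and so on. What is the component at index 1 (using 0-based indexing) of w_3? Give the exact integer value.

w1 = Pv₀ = (6·1 + 2·1; 2·1 + 1·1) = (8, 3)
w2 = Pw1 = (6·8 + 2·3; 2·8 + 1·3) = (54, 19)
w3 = Pw2 = (362, 127)
The requested component of w3 is 127.

127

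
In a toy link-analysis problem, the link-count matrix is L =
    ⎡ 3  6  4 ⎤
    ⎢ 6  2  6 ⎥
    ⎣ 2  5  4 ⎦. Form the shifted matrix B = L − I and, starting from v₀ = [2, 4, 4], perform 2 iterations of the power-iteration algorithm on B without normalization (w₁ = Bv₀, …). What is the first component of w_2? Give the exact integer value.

472

B = L − I has rows (2, 6, 4); (6, 1, 6); (2, 5, 3)
w1 = Bv₀ = (44, 40, 36)
w2 = Bw1 = (472, 520, 396)
Requested component of w2: 472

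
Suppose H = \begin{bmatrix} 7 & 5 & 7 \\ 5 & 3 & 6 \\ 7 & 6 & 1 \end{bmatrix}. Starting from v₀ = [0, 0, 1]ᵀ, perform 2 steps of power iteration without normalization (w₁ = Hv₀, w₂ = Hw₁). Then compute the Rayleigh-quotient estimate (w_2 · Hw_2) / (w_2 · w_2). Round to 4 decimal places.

15.5849

w1 = Hv₀ = (7·0 + 5·0 + 7·1; 5·0 + 3·0 + 6·1; 7·0 + 6·0 + 1·1) = (7, 6, 1)
w2 = Hw1 = (7·7 + 5·6 + 7·1; 5·7 + 3·6 + 6·1; 7·7 + 6·6 + 1·1) = (86, 59, 86)
Hw2 = (1499, 1123, 1042)
w2·Hw2 = 86·1499 + 59·1123 + 86·1042 = 284783; w2·w2 = 86·86 + 59·59 + 86·86 = 18273
λ ≈ 284783/18273 = 15.5849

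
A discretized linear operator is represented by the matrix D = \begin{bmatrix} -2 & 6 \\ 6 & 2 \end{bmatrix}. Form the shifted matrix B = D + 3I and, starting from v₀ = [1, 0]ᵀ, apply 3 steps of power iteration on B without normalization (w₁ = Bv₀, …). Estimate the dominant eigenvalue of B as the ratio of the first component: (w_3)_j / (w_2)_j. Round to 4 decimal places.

B = D + 3I has rows (1, 6); (6, 5)
w1 = Bv₀ = (1, 6)
w2 = Bw1 = (37, 36)
w3 = Bw2 = (253, 402)
Ratio: 253/37 = 6.8378

6.8378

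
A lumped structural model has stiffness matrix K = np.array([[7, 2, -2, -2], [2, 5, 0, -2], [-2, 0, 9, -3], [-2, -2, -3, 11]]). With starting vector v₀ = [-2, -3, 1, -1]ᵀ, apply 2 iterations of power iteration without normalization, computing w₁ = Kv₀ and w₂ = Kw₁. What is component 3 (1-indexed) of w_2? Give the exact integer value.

196

w1 = Kv₀ = (-20, -17, 16, -4)
w2 = Kw1 = (-198, -117, 196, -18)
The requested component of w2 is 196.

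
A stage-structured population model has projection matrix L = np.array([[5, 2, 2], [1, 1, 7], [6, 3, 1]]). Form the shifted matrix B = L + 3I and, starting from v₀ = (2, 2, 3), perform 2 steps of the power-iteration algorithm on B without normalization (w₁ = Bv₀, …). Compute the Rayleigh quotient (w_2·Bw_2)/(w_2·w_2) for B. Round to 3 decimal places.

μ ≈ 12.260

B = L + 3I has rows (8, 2, 2); (1, 4, 7); (6, 3, 4)
w1 = Bv₀ = (26, 31, 30)
w2 = Bw1 = (330, 360, 369)
Bw2 = (4098, 4353, 4536)
w2·Bw2 = 4593204; w2·w2 = 374661; μ ≈ 4593204/374661 = 12.260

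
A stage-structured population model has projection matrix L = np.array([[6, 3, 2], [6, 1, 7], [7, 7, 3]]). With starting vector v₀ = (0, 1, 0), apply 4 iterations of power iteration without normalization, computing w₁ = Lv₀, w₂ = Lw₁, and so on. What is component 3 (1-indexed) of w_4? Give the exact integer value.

10535

w1 = Lv₀ = (6·0 + 3·1 + 2·0; 6·0 + 1·1 + 7·0; 7·0 + 7·1 + 3·0) = (3, 1, 7)
w2 = Lw1 = (6·3 + 3·1 + 2·7; 6·3 + 1·1 + 7·7; 7·3 + 7·1 + 3·7) = (35, 68, 49)
w3 = Lw2 = (512, 621, 868)
w4 = Lw3 = (6671, 9769, 10535)
The requested component of w4 is 10535.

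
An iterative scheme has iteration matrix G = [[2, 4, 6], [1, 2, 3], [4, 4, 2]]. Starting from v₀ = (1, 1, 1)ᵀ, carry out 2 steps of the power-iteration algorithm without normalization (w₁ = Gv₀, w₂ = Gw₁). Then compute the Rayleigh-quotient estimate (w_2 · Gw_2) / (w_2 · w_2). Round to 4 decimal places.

w1 = Gv₀ = (2·1 + 4·1 + 6·1; 1·1 + 2·1 + 3·1; 4·1 + 4·1 + 2·1) = (12, 6, 10)
w2 = Gw1 = (2·12 + 4·6 + 6·10; 1·12 + 2·6 + 3·10; 4·12 + 4·6 + 2·10) = (108, 54, 92)
Gw2 = (984, 492, 832)
w2·Gw2 = 108·984 + 54·492 + 92·832 = 209384; w2·w2 = 108·108 + 54·54 + 92·92 = 23044
λ ≈ 209384/23044 = 9.0863

9.0863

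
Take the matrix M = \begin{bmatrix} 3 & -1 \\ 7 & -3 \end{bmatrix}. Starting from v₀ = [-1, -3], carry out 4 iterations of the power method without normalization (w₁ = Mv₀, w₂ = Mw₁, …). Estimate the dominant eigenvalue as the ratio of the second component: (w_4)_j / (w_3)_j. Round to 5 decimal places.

-3.00000

w1 = Mv₀ = (3·(-1) + (-1)·(-3); 7·(-1) + (-3)·(-3)) = (0, 2)
w2 = Mw1 = (3·0 + (-1)·2; 7·0 + (-3)·2) = (-2, -6)
w3 = Mw2 = (0, 4)
w4 = Mw3 = (-4, -12)
Ratio at component: -12 / 4 = -3.00000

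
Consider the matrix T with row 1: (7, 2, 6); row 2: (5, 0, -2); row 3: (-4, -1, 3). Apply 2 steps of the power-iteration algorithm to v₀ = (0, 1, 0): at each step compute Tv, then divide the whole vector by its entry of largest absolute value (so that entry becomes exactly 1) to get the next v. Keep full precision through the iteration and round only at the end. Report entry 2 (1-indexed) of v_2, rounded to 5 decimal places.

Tv0 = (2.000000, 0.000000, -1.000000); divide by 2.000000 → v1 = (1.000000, 0.000000, -0.500000)
Tv1 = (4.000000, 6.000000, -5.500000); divide by 6.000000 → v2 = (0.666667, 1.000000, -0.916667)
Requested entry of v2: 12/12 = 1.00000

1.00000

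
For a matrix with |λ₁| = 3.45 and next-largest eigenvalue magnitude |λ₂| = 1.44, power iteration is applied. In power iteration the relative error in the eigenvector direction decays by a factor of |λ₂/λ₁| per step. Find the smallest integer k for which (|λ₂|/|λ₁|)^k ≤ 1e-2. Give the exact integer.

6

|λ₂/λ₁| = 1.44/3.45 = 0.41739
Need k ≥ ln(1e-2) / ln(0.41739) = -4.6052 / -0.8737 ≈ 5.271
Smallest integer k satisfying the bound: 6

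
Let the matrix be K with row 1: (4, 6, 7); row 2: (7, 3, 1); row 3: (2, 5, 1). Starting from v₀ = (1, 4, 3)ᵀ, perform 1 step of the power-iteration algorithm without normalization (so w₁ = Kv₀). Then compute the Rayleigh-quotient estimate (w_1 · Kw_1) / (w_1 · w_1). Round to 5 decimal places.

11.40171

w1 = Kv₀ = (49, 22, 25)
Kw1 = (503, 434, 233)
w1·Kw1 = 49·503 + 22·434 + 25·233 = 40020; w1·w1 = 49·49 + 22·22 + 25·25 = 3510
λ ≈ 40020/3510 = 11.40171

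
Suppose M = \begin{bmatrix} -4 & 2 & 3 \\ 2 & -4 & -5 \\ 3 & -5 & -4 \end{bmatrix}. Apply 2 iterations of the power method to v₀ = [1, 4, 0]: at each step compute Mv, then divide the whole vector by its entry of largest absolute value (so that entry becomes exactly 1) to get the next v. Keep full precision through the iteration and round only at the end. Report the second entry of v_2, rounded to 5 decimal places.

Mv0 = (4.000000, -14.000000, -17.000000); divide by -17.000000 → v1 = (-0.235294, 0.823529, 1.000000)
Mv1 = (5.588235, -8.764706, -8.823529); divide by -8.823529 → v2 = (-0.633333, 0.993333, 1.000000)
Requested entry of v2: 149/150 = 0.99333

0.99333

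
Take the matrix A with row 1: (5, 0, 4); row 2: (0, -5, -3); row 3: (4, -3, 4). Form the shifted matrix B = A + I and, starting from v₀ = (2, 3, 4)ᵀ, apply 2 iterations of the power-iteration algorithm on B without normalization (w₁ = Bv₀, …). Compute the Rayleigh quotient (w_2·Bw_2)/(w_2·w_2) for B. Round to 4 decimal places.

B = A + I has rows (6, 0, 4); (0, -4, -3); (4, -3, 5)
w1 = Bv₀ = (6·2 + 0·3 + 4·4; 0·2 + (-4)·3 + (-3)·4; 4·2 + (-3)·3 + 5·4) = (28, -24, 19)
w2 = Bw1 = (6·28 + 0·(-24) + 4·19; 0·28 + (-4)·(-24) + (-3)·19; 4·28 + (-3)·(-24) + 5·19) = (244, 39, 279)
Bw2 = (2580, -993, 2254)
w2·Bw2 = 1219659; w2·w2 = 138898; μ ≈ 1219659/138898 = 8.7810

μ ≈ 8.7810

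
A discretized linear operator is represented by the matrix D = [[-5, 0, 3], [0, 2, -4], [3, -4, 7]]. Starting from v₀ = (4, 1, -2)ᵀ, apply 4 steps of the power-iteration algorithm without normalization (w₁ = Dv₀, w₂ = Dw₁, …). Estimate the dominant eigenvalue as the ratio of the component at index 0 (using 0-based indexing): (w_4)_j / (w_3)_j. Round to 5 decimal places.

w1 = Dv₀ = ((-5)·4 + 0·1 + 3·(-2); 0·4 + 2·1 + (-4)·(-2); 3·4 + (-4)·1 + 7·(-2)) = (-26, 10, -6)
w2 = Dw1 = ((-5)·(-26) + 0·10 + 3·(-6); 0·(-26) + 2·10 + (-4)·(-6); 3·(-26) + (-4)·10 + 7·(-6)) = (112, 44, -160)
w3 = Dw2 = (-1040, 728, -960)
w4 = Dw3 = (2320, 5296, -12752)
Ratio at component: 2320 / -1040 = -2.23077

-2.23077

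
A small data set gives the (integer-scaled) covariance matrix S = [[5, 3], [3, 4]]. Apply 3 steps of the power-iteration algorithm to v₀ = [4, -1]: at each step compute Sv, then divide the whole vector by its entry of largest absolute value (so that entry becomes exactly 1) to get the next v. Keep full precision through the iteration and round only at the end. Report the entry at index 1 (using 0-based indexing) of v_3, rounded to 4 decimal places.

Sv0 = (17.00000, 8.00000); divide by 17.00000 → v1 = (1.00000, 0.47059)
Sv1 = (6.41176, 4.88235); divide by 6.41176 → v2 = (1.00000, 0.76147)
Sv2 = (7.28440, 6.04587); divide by 7.28440 → v3 = (1.00000, 0.82997)
Requested entry of v3: 659/794 = 0.8300

0.8300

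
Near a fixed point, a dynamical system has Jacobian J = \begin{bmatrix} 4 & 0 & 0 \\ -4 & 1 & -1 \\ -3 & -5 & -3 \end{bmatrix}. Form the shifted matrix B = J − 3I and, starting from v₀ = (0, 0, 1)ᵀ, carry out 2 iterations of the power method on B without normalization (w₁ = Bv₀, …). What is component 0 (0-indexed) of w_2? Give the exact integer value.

0

B = J − 3I has rows (1, 0, 0); (-4, -2, -1); (-3, -5, -6)
w1 = Bv₀ = (0, -1, -6)
w2 = Bw1 = (0, 8, 41)
Requested component of w2: 0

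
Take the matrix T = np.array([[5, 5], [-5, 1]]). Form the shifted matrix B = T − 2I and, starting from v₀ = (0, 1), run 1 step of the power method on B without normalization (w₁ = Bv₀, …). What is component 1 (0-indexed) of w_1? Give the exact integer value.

B = T − 2I has rows (3, 5); (-5, -1)
w1 = Bv₀ = (3·0 + 5·1; (-5)·0 + (-1)·1) = (5, -1)
Requested component of w1: -1

-1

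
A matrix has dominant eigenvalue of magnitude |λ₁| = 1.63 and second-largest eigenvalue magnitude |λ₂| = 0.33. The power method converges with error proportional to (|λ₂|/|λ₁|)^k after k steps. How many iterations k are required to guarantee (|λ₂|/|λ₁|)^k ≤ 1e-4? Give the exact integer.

|λ₂/λ₁| = 0.33/1.63 = 0.20245
Need k ≥ ln(1e-4) / ln(0.20245) = -9.2103 / -1.5972 ≈ 5.766
Smallest integer k satisfying the bound: 6

6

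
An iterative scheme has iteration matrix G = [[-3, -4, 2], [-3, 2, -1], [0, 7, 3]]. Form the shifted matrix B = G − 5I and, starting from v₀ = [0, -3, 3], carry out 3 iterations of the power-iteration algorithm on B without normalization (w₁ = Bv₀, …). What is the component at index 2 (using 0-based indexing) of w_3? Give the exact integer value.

-507

B = G − 5I has rows (-8, -4, 2); (-3, -3, -1); (0, 7, -2)
w1 = Bv₀ = ((-8)·0 + (-4)·(-3) + 2·3; (-3)·0 + (-3)·(-3) + (-1)·3; 0·0 + 7·(-3) + (-2)·3) = (18, 6, -27)
w2 = Bw1 = ((-8)·18 + (-4)·6 + 2·(-27); (-3)·18 + (-3)·6 + (-1)·(-27); 0·18 + 7·6 + (-2)·(-27)) = (-222, -45, 96)
w3 = Bw2 = (2148, 705, -507)
Requested component of w3: -507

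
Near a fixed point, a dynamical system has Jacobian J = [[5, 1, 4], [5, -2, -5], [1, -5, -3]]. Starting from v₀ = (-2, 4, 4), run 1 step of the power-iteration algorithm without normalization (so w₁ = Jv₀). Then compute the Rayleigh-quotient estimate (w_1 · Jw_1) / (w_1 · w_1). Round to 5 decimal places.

w1 = Jv₀ = (5·(-2) + 1·4 + 4·4; 5·(-2) + (-2)·4 + (-5)·4; 1·(-2) + (-5)·4 + (-3)·4) = (10, -38, -34)
Jw1 = (-124, 296, 302)
w1·Jw1 = 10·(-124) + (-38)·296 + (-34)·302 = -22756; w1·w1 = 10·10 + (-38)·(-38) + (-34)·(-34) = 2700
λ ≈ -22756/2700 = -8.42815

-8.42815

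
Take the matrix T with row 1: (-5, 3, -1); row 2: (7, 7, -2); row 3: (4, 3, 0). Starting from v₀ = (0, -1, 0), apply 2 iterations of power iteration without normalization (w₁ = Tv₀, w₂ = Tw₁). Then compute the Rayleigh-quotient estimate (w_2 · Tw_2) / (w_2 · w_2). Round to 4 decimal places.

λ ≈ 6.3450

w1 = Tv₀ = ((-5)·0 + 3·(-1) + (-1)·0; 7·0 + 7·(-1) + (-2)·0; 4·0 + 3·(-1) + 0·0) = (-3, -7, -3)
w2 = Tw1 = ((-5)·(-3) + 3·(-7) + (-1)·(-3); 7·(-3) + 7·(-7) + (-2)·(-3); 4·(-3) + 3·(-7) + 0·(-3)) = (-3, -64, -33)
Tw2 = (-144, -403, -204)
w2·Tw2 = (-3)·(-144) + (-64)·(-403) + (-33)·(-204) = 32956; w2·w2 = (-3)·(-3) + (-64)·(-64) + (-33)·(-33) = 5194
λ ≈ 32956/5194 = 6.3450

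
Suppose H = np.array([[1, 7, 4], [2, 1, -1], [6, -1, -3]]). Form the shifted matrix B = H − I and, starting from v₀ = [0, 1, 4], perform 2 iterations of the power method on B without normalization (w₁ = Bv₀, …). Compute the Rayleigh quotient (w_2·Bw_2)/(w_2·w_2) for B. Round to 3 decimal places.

B = H − I has rows (0, 7, 4); (2, 0, -1); (6, -1, -4)
w1 = Bv₀ = (23, -4, -17)
w2 = Bw1 = (-96, 63, 210)
Bw2 = (1281, -402, -1479)
w2·Bw2 = -458892; w2·w2 = 57285; μ ≈ -458892/57285 = -8.011

μ ≈ -8.011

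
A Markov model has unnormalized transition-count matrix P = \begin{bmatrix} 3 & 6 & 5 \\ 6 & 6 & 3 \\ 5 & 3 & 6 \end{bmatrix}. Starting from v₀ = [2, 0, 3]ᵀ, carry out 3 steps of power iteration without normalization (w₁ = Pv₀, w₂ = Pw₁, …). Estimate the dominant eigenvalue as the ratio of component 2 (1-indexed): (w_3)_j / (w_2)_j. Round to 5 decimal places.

w1 = Pv₀ = (3·2 + 6·0 + 5·3; 6·2 + 6·0 + 3·3; 5·2 + 3·0 + 6·3) = (21, 21, 28)
w2 = Pw1 = (3·21 + 6·21 + 5·28; 6·21 + 6·21 + 3·28; 5·21 + 3·21 + 6·28) = (329, 336, 336)
w3 = Pw2 = (4683, 4998, 4669)
Ratio at component: 4998 / 336 = 14.87500

14.87500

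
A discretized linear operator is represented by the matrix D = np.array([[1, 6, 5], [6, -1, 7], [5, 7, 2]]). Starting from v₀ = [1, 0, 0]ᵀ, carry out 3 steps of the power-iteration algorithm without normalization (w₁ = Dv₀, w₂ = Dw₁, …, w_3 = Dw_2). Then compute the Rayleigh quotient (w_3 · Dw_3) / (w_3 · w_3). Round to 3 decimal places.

w1 = Dv₀ = (1, 6, 5)
w2 = Dw1 = (62, 35, 57)
w3 = Dw2 = (557, 736, 669)
Dw3 = (8318, 7289, 9275)
w3·Dw3 = 557·8318 + 736·7289 + 669·9275 = 16202805; w3·w3 = 557·557 + 736·736 + 669·669 = 1299506
λ ≈ 16202805/1299506 = 12.468

λ ≈ 12.468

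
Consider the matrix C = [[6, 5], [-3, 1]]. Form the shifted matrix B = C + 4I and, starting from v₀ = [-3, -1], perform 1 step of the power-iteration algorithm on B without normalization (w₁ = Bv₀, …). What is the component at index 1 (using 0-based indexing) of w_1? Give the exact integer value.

B = C + 4I has rows (10, 5); (-3, 5)
w1 = Bv₀ = (10·(-3) + 5·(-1); (-3)·(-3) + 5·(-1)) = (-35, 4)
Requested component of w1: 4

4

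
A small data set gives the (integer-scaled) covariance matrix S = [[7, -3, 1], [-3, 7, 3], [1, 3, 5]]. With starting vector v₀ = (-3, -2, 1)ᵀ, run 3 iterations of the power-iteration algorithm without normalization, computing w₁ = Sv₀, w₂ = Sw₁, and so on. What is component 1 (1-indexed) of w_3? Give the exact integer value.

-760

w1 = Sv₀ = (-14, -2, -4)
w2 = Sw1 = (-96, 16, -40)
w3 = Sw2 = (-760, 280, -248)
The requested component of w3 is -760.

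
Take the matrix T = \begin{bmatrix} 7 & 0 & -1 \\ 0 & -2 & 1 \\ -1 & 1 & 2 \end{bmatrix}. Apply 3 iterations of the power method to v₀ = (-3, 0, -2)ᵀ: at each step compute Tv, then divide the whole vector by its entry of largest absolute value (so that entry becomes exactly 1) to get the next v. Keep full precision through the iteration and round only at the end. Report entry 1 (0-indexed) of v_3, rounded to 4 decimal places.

-0.0096

Tv0 = (-19.00000, -2.00000, -1.00000); divide by -19.00000 → v1 = (1.00000, 0.10526, 0.05263)
Tv1 = (6.94737, -0.15789, -0.78947); divide by 6.94737 → v2 = (1.00000, -0.02273, -0.11364)
Tv2 = (7.11364, -0.06818, -1.25000); divide by 7.11364 → v3 = (1.00000, -0.00958, -0.17572)
Requested entry of v3: 9/-939 = -0.0096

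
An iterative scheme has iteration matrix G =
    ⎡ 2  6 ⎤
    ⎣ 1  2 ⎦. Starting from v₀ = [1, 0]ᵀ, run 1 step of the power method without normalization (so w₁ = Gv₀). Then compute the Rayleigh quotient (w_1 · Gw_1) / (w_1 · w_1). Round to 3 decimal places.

w1 = Gv₀ = (2·1 + 6·0; 1·1 + 2·0) = (2, 1)
Gw1 = (10, 4)
w1·Gw1 = 2·10 + 1·4 = 24; w1·w1 = 2·2 + 1·1 = 5
λ ≈ 24/5 = 4.800

λ ≈ 4.800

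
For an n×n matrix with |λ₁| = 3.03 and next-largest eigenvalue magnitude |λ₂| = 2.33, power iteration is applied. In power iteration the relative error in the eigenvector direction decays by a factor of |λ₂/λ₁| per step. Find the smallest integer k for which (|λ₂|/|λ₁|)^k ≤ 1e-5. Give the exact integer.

|λ₂/λ₁| = 2.33/3.03 = 0.76898
Need k ≥ ln(1e-5) / ln(0.76898) = -11.5129 / -0.2627 ≈ 43.826
Smallest integer k satisfying the bound: 44

44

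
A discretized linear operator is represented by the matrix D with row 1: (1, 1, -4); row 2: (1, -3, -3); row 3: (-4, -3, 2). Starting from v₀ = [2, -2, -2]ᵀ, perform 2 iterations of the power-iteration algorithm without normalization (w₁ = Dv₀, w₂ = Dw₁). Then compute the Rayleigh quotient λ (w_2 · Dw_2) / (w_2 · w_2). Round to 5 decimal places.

3.89640

w1 = Dv₀ = (1·2 + 1·(-2) + (-4)·(-2); 1·2 + (-3)·(-2) + (-3)·(-2); (-4)·2 + (-3)·(-2) + 2·(-2)) = (8, 14, -6)
w2 = Dw1 = (1·8 + 1·14 + (-4)·(-6); 1·8 + (-3)·14 + (-3)·(-6); (-4)·8 + (-3)·14 + 2·(-6)) = (46, -16, -86)
Dw2 = (374, 352, -308)
w2·Dw2 = 46·374 + (-16)·352 + (-86)·(-308) = 38060; w2·w2 = 46·46 + (-16)·(-16) + (-86)·(-86) = 9768
λ ≈ 38060/9768 = 3.89640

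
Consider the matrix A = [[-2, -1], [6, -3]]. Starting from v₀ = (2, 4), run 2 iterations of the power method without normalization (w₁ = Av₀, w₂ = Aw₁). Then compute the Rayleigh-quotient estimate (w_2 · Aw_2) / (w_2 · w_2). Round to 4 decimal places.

-4.4000

w1 = Av₀ = (-8, 0)
w2 = Aw1 = (16, -48)
Aw2 = (16, 240)
w2·Aw2 = 16·16 + (-48)·240 = -11264; w2·w2 = 16·16 + (-48)·(-48) = 2560
λ ≈ -11264/2560 = -4.4000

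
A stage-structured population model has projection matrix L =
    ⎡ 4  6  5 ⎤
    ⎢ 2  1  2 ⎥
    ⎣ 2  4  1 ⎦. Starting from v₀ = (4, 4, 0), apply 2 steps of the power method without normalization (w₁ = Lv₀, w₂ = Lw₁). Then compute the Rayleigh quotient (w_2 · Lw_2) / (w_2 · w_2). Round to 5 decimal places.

w1 = Lv₀ = (40, 12, 24)
w2 = Lw1 = (352, 140, 152)
Lw2 = (3008, 1148, 1416)
w2·Lw2 = 352·3008 + 140·1148 + 152·1416 = 1434768; w2·w2 = 352·352 + 140·140 + 152·152 = 166608
λ ≈ 1434768/166608 = 8.61164

8.61164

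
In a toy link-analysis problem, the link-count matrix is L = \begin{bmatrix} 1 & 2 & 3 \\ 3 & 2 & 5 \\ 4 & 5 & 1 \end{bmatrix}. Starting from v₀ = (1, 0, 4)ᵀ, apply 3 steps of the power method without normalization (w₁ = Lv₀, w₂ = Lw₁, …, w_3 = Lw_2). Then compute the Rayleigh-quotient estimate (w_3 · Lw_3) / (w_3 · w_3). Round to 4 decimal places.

w1 = Lv₀ = (13, 23, 8)
w2 = Lw1 = (83, 125, 175)
w3 = Lw2 = (858, 1374, 1132)
Lw3 = (7002, 10982, 11434)
w3·Lw3 = 858·7002 + 1374·10982 + 1132·11434 = 34040272; w3·w3 = 858·858 + 1374·1374 + 1132·1132 = 3905464
λ ≈ 34040272/3905464 = 8.7161

λ ≈ 8.7161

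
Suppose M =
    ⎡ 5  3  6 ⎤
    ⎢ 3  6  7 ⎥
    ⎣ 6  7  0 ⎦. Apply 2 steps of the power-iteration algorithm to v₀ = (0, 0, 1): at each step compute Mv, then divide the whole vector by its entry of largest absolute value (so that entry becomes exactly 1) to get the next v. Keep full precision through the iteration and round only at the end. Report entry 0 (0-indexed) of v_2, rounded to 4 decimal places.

0.6000

Mv0 = (6.00000, 7.00000, 0.00000); divide by 7.00000 → v1 = (0.85714, 1.00000, 0.00000)
Mv1 = (7.28571, 8.57143, 12.14286); divide by 12.14286 → v2 = (0.60000, 0.70588, 1.00000)
Requested entry of v2: 51/85 = 0.6000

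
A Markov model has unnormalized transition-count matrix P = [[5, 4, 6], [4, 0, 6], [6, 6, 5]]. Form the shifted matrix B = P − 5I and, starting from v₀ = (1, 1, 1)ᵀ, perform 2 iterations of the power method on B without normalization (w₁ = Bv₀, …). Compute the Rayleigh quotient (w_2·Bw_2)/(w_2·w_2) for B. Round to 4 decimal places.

B = P − 5I has rows (0, 4, 6); (4, -5, 6); (6, 6, 0)
w1 = Bv₀ = (0·1 + 4·1 + 6·1; 4·1 + (-5)·1 + 6·1; 6·1 + 6·1 + 0·1) = (10, 5, 12)
w2 = Bw1 = (0·10 + 4·5 + 6·12; 4·10 + (-5)·5 + 6·12; 6·10 + 6·5 + 0·12) = (92, 87, 90)
Bw2 = (888, 473, 1074)
w2·Bw2 = 219507; w2·w2 = 24133; μ ≈ 219507/24133 = 9.0957

μ ≈ 9.0957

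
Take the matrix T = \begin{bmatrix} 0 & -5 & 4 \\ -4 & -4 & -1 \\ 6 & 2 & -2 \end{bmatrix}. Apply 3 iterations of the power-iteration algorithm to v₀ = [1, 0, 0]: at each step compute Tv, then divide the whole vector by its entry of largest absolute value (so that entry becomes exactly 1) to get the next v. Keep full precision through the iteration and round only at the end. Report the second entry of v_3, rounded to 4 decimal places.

-0.6049

Tv0 = (0.00000, -4.00000, 6.00000); divide by 6.00000 → v1 = (0.00000, -0.66667, 1.00000)
Tv1 = (7.33333, 1.66667, -3.33333); divide by 7.33333 → v2 = (1.00000, 0.22727, -0.45455)
Tv2 = (-2.95455, -4.45455, 7.36364); divide by 7.36364 → v3 = (-0.40123, -0.60494, 1.00000)
Requested entry of v3: -196/324 = -0.6049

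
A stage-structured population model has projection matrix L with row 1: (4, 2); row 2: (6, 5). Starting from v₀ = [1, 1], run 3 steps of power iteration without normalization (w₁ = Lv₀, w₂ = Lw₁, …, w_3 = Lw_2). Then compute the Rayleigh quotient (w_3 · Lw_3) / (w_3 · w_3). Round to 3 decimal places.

λ ≈ 8.002

w1 = Lv₀ = (6, 11)
w2 = Lw1 = (46, 91)
w3 = Lw2 = (366, 731)
Lw3 = (2926, 5851)
w3·Lw3 = 366·2926 + 731·5851 = 5347997; w3·w3 = 366·366 + 731·731 = 668317
λ ≈ 5347997/668317 = 8.002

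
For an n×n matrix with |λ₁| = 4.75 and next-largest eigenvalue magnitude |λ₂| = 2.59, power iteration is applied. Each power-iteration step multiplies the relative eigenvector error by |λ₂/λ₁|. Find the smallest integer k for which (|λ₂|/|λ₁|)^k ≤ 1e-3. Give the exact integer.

12

|λ₂/λ₁| = 2.59/4.75 = 0.54526
Need k ≥ ln(1e-3) / ln(0.54526) = -6.9078 / -0.6065 ≈ 11.390
Smallest integer k satisfying the bound: 12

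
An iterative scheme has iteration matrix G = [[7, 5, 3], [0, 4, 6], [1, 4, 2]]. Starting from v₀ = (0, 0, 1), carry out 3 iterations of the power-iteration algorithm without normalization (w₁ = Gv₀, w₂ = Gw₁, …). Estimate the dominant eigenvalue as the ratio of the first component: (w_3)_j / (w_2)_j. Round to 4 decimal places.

λ ≈ 11.7895

w1 = Gv₀ = (7·0 + 5·0 + 3·1; 0·0 + 4·0 + 6·1; 1·0 + 4·0 + 2·1) = (3, 6, 2)
w2 = Gw1 = (7·3 + 5·6 + 3·2; 0·3 + 4·6 + 6·2; 1·3 + 4·6 + 2·2) = (57, 36, 31)
w3 = Gw2 = (672, 330, 263)
Ratio at component: 672 / 57 = 11.7895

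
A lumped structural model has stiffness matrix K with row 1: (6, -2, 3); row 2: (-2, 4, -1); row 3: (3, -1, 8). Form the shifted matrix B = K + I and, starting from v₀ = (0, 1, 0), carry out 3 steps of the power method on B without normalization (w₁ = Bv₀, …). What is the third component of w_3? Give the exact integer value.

-291

B = K + I has rows (7, -2, 3); (-2, 5, -1); (3, -1, 9)
w1 = Bv₀ = (7·0 + (-2)·1 + 3·0; (-2)·0 + 5·1 + (-1)·0; 3·0 + (-1)·1 + 9·0) = (-2, 5, -1)
w2 = Bw1 = (7·(-2) + (-2)·5 + 3·(-1); (-2)·(-2) + 5·5 + (-1)·(-1); 3·(-2) + (-1)·5 + 9·(-1)) = (-27, 30, -20)
w3 = Bw2 = (-309, 224, -291)
Requested component of w3: -291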